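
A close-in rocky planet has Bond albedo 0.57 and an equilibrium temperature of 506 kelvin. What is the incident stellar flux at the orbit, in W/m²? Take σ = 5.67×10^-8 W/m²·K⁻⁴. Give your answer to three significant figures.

34600 W/m²

Invert the energy balance for S: S = 4σT⁴/(1−α).
σT⁴ = 5.67×10⁻⁸·(506)⁴ = 3717 W/m².
S = 4·3717/0.43 = 34580 W/m².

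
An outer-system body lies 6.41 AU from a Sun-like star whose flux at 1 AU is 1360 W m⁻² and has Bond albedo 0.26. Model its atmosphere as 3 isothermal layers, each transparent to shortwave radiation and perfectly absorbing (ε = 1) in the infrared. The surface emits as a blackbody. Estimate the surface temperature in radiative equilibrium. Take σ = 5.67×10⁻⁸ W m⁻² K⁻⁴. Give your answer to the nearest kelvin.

Irradiance scales as 1/d², so S = 1360 W m⁻² × (1/6.41)² = 33.10 W m⁻².
Top-of-atmosphere balance: σT_e⁴ = S(1−α)/4 = 6.123 W m⁻² → T_e = 101.9 K.
Layer-by-layer balance gives σT_s⁴ = (N+1)σT_e⁴, so T_s = 4^¼·101.9 = 144.2 K.

144 K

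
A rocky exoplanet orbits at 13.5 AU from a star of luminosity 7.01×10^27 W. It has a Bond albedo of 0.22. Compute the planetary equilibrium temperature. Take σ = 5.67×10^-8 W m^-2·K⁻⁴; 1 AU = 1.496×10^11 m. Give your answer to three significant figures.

Orbital distance: d = 13.5 AU = 2.020×10^12 m.
Flux at the orbit: S = L/(4πd²) = 7.01×10^27/(4π·(2.02×10^12)²) = 136.8 W m^-2.
Averaging over the sphere, the absorbed flux is S(1−α)/4 = 26.67 W m^-2.
Balancing against σT⁴: T = (26.67/5.67×10⁻⁸)^(1/4) = 147.3 K.

147 K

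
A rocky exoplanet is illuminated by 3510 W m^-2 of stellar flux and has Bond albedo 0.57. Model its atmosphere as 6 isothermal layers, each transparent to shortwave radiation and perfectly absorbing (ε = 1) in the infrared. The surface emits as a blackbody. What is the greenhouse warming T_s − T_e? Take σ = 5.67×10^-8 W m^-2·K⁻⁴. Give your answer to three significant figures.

179 K

Top-of-atmosphere balance: σT_e⁴ = S(1−α)/4 = 377.3 W m^-2 → T_e = 285.6 K.
T_s = (N+1)^(1/4)·T_e = 464.6 K.
Warming: T_s − T_e = 179.0 K.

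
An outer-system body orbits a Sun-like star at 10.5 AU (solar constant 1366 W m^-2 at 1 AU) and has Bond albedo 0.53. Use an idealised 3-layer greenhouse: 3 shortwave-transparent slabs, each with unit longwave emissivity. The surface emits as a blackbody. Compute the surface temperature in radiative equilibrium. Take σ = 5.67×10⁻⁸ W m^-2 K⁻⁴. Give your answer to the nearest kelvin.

101 kelvin

By the inverse-square law, S = 1366/10.5² = 12.39 W m^-2.
Top-of-atmosphere balance: σT_e⁴ = S(1−α)/4 = 1.456 W m^-2 → T_e = 71.18 K.
Layer-by-layer balance gives σT_s⁴ = (N+1)σT_e⁴, so T_s = 4^¼·71.18 = 100.7 K.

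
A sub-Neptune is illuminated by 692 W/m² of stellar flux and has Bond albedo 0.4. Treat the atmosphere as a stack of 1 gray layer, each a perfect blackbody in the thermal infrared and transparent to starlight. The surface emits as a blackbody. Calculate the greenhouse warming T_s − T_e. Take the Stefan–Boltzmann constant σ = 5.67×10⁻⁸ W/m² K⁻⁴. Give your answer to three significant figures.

39.1 K

Top-of-atmosphere balance: σT_e⁴ = S(1−α)/4 = 103.8 W/m² → T_e = 206.8 K.
T_s = (N+1)^(1/4)·T_e = 246.0 K.
Warming: T_s − T_e = 39.14 K.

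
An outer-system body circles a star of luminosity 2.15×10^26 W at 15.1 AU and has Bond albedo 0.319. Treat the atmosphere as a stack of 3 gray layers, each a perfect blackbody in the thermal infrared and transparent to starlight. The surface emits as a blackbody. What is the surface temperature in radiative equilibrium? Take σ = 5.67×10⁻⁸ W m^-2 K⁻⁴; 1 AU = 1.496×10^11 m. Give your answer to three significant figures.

Orbital distance: d = 15.1 AU = 2.259×10^12 m.
Spreading L over a sphere of radius d: S = 2.15×10^26/(4π·2.26×10^12²) = 3.353 W m^-2.
Top-of-atmosphere balance: σT_e⁴ = S(1−α)/4 = 0.5708 W m^-2 → T_e = 56.33 K.
Layer-by-layer balance gives σT_s⁴ = (N+1)σT_e⁴, so T_s = 4^¼·56.33 = 79.66 K.

79.7 K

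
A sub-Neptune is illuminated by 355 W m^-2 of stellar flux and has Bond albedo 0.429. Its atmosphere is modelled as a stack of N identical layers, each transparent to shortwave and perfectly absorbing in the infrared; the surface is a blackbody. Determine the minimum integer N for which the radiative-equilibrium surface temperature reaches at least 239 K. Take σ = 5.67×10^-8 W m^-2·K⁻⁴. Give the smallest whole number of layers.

The effective emission temperature is T_e = [S(1−α)/(4σ)]^¼ = 172.9 K.
Need (N+1)T_e⁴ ≥ T_s⁴, i.e. N+1 ≥ (239/172.9)⁴ = 3.651.
The minimum whole number is N = 3.

3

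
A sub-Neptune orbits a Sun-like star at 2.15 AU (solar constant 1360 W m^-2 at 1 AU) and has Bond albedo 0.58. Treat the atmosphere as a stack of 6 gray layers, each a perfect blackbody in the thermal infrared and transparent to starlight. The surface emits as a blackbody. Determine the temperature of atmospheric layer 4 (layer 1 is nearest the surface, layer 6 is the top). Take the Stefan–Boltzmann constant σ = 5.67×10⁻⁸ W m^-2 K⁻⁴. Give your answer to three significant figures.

By the inverse-square law, S = 1360/2.15² = 294.2 W m^-2.
OLR = S(1−α)/4 = 30.89 W m^-2; the top layer radiates at T_e = 152.8 K.
Each opaque layer satisfies 2T_j⁴ = T_{j−1}⁴ + T_{j+1}⁴, giving T_k⁴ = (N+1−k)T_e⁴.
With k = 4: T_4 = (6+1−4)^¼·152.8 K = 201.1 K.

201 kelvin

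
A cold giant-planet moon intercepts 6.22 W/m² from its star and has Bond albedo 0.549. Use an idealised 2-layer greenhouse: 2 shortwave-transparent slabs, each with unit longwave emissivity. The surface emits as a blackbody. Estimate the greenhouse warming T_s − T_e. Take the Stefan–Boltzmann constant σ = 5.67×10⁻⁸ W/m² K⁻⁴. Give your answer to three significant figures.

Top-of-atmosphere balance: σT_e⁴ = S(1−α)/4 = 0.7013 W/m² → T_e = 59.30 K.
Surface: T_s = (3)^¼·T_e = 78.05 K.
So the greenhouse effect raises the surface by 78.05 − 59.30 = 18.74 K.

18.7 kelvin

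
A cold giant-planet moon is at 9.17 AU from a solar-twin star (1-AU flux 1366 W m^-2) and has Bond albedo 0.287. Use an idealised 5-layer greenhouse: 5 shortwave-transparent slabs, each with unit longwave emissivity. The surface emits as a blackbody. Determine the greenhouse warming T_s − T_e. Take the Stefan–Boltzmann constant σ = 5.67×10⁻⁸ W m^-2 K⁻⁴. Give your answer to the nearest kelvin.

Irradiance scales as 1/d², so S = 1366 W m^-2 × (1/9.17)² = 16.24 W m^-2.
Top-of-atmosphere balance: σT_e⁴ = S(1−α)/4 = 2.896 W m^-2 → T_e = 84.54 K.
T_s = (N+1)^(1/4)·T_e = 132.3 K.
Warming: T_s − T_e = 47.77 K.

48 K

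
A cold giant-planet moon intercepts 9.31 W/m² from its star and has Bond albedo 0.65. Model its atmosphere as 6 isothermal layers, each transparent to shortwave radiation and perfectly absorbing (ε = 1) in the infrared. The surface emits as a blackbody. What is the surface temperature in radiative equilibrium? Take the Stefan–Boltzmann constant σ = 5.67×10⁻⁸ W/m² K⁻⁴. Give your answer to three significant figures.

100 kelvin

Top-of-atmosphere balance: σT_e⁴ = S(1−α)/4 = 0.8146 W/m² → T_e = 61.57 K.
With N = 6 opaque layers, T_s = (N+1)^(1/4)·T_e = 7^(1/4)·61.57 = 100.1 K.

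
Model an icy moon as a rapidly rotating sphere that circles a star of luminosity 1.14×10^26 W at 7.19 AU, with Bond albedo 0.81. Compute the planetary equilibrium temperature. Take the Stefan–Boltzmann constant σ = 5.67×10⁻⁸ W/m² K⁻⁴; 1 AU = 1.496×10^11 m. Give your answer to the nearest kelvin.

51 kelvin

d = 7.19 × 1.496×10^11 m = 1.076×10^12 m.
S = L/(4πd²) = 7.841 W/m².
Averaging over the sphere, the absorbed flux is S(1−α)/4 = 0.3724 W/m².
Balancing against σT⁴: T = (0.3724/5.67×10⁻⁸)^(1/4) = 50.63 K.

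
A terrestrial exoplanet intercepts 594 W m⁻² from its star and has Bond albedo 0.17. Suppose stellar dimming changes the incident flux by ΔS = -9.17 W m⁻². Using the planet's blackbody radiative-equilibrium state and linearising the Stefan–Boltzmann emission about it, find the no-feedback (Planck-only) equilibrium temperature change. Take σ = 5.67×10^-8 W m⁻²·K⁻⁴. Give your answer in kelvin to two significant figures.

The baseline emission temperature is T_e = 215.9 K.
ΔF = Δ[S(1−α)]/4 = (1−0.17)·-9.17/4 = -1.903 W m⁻².
Linearising σT⁴ gives d(σT⁴)/dT = 4σT_e³ = 2.283 W m⁻² per K.
ΔT₀ = ΔF/λ_P = -1.903/2.283 = -0.833 K.

-0.83 K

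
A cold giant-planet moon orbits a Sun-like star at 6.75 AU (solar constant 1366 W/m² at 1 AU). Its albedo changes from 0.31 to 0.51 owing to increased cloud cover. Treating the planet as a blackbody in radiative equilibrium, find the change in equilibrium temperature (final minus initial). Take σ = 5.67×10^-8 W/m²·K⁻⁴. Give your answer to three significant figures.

-8.01 K

By the inverse-square law, S = 1366/6.75² = 29.98 W/m².
Initial: T₁ = [S(1−0.31)/(4σ)]^(1/4) = 97.73 K.
With α = 0.51, T₂ = 89.71 K.
ΔT = T₂ − T₁ = -8.015 K.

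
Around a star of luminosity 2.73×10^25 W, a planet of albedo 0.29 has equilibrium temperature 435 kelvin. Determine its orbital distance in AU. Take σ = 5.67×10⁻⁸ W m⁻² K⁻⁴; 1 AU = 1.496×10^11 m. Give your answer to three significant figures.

The flux needed for this T is 4σT⁴/(1−0.29) = 11440 W m⁻².
From L = 4πd²S, d = √(2.73×10^25/(4π·11440)) = 1.378×10^10 m = 0.09212 AU.

0.0921 AU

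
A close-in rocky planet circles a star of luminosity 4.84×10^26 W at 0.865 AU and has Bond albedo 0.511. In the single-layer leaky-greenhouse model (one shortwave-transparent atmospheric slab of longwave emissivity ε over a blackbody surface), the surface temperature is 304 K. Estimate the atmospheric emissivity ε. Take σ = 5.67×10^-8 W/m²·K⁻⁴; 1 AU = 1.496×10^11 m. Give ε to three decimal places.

0.839

Orbital distance: d = 0.865 AU = 1.294×10^11 m.
Flux at the orbit: S = L/(4πd²) = 4.84×10^26/(4π·(1.29×10^11)²) = 2300 W/m².
First, T_e = [2300·(1−0.511)/(4σ)]^(1/4) = 265.4 K.
Inverting T_s⁴ = 2T_e⁴/(2−ε): (T_e/T_s)⁴ = 0.5806, so ε = 2(1 − 0.5806) = 0.8387.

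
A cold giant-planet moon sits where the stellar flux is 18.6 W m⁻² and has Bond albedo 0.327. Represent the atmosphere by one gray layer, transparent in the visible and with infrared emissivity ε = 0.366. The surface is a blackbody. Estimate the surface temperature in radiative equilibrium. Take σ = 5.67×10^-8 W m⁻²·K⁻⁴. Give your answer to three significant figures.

90.7 K

The planet radiates to space at T_e = [S(1−α)/(4σ)]^(1/4) = 86.19 K.
Surface balance with a leaky layer gives σT_s⁴ = σT_e⁴·2/(2−ε), so T_s = T_e·[2/(2−0.366)]^(1/4) = 90.66 K.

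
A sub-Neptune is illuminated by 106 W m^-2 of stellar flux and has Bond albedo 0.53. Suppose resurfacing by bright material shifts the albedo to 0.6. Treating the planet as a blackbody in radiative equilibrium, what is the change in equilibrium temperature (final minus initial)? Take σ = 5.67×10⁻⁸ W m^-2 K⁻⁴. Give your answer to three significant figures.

-4.81 K

With α = 0.53, T₁ = 121.7 K.
With α = 0.6, T₂ = 116.9 K.
ΔT = T₂ − T₁ = -4.811 K.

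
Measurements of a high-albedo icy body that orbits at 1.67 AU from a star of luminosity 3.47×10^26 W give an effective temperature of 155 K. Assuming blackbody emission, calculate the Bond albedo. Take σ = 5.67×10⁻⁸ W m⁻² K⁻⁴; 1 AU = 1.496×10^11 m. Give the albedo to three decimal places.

Orbital distance: d = 1.67 AU = 2.498×10^11 m.
S = L/(4πd²) = 442.4 W m⁻².
Rearranging the radiative balance, α = 1 − 4σT⁴/S.
4σT⁴ = 4·5.67×10⁻⁸·(155)⁴ = 130.9 W m⁻².
Hence α = 1 − 130.9/442.4 = 0.7041.

0.704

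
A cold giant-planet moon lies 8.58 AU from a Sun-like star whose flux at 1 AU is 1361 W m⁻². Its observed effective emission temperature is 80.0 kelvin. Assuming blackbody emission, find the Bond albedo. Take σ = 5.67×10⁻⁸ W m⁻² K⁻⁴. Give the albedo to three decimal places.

Flux at the orbit: S = 1361/(8.58)² = 18.49 W m⁻².
Energy balance: S(1−α)/4 = σT⁴, so 1−α = 4σT⁴/S.
4σT⁴ = 4·5.67×10⁻⁸·(80.0)⁴ = 9.290 W m⁻².
Hence α = 1 − 9.290/18.49 = 0.4975.

0.498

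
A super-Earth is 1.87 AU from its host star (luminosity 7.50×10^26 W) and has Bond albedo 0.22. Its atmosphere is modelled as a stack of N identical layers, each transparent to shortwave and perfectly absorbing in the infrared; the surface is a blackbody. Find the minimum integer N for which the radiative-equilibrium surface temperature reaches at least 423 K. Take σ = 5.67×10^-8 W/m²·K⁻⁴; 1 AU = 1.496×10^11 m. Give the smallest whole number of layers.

Orbital distance: d = 1.87 AU = 2.798×10^11 m.
S = L/(4πd²) = 762.6 W/m².
The effective emission temperature is T_e = [S(1−α)/(4σ)]^¼ = 226.3 K.
Since T_s⁴ = (N+1)T_e⁴, we need N ≥ (T_s/T_e)⁴ − 1 = 11.207.
Rounding up, N = 12.

12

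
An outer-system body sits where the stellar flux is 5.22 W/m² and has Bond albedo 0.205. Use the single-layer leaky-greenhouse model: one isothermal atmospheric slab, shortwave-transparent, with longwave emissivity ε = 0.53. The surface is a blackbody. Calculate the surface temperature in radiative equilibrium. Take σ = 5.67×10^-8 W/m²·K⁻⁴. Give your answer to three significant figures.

At the top of the atmosphere, σT_e⁴ = S(1−α)/4 = 1.037 W/m², giving T_e = 65.40 K.
For a single slab of emissivity ε, T_s⁴ = 2T_e⁴/(2−ε); thus T_s = 65.40·(1.361)^(1/4) = 70.64 K.

70.6 K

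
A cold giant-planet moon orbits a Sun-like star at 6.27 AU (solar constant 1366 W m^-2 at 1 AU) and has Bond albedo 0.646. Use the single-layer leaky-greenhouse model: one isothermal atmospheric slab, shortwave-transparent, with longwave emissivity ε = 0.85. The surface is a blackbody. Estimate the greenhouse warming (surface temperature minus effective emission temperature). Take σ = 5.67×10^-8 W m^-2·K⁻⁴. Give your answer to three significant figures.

12.7 K

Irradiance scales as 1/d², so S = 1366 W m^-2 × (1/6.27)² = 34.75 W m^-2.
Effective emission temperature (TOA balance): σT_e⁴ = S(1−α)/4 = 3.075 W m^-2 → T_e = 85.82 K.
The surface balance (absorbed SW + ε·downward IR = σT_s⁴) with T_a⁴ = T_s⁴/2 reduces to T_s = T_e·[2/(2−ε)]^¼ = 98.55 K.
The atmosphere warms the surface by 12.73 K.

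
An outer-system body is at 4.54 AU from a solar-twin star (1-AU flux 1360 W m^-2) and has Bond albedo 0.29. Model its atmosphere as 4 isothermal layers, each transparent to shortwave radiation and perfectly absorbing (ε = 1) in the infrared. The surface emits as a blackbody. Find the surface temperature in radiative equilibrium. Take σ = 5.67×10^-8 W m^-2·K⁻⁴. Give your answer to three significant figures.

Irradiance scales as 1/d², so S = 1360 W m^-2 × (1/4.54)² = 65.98 W m^-2.
Top-of-atmosphere balance: σT_e⁴ = S(1−α)/4 = 11.71 W m^-2 → T_e = 119.9 K.
For an N-layer opaque stack, T_s⁴ = (N+1)T_e⁴, hence T_s = (5)^(1/4)×119.9 K = 179.3 K.

179 kelvin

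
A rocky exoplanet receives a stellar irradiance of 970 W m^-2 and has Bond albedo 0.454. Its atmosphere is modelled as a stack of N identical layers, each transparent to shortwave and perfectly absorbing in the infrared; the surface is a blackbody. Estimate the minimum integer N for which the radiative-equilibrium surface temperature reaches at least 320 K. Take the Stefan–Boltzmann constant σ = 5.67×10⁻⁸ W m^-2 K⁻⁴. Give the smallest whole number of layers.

4

OLR = S(1−α)/4 = 132.4 W m^-2; the top layer radiates at T_e = 219.8 K.
Since T_s⁴ = (N+1)T_e⁴, we need N ≥ (T_s/T_e)⁴ − 1 = 3.490.
So N ≥ 3.490; the smallest integer is N = 4.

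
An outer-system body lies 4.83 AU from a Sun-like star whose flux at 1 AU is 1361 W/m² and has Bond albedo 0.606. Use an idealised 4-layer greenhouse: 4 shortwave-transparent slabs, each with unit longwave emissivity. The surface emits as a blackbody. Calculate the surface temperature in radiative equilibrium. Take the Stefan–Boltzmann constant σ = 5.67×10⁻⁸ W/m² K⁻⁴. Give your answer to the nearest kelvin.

150 K

Irradiance scales as 1/d², so S = 1361 W/m² × (1/4.83)² = 58.34 W/m².
The effective emission temperature is T_e = [S(1−α)/(4σ)]^¼ = 100.3 K.
For an N-layer opaque stack, T_s⁴ = (N+1)T_e⁴, hence T_s = (5)^(1/4)×100.3 K = 150.0 K.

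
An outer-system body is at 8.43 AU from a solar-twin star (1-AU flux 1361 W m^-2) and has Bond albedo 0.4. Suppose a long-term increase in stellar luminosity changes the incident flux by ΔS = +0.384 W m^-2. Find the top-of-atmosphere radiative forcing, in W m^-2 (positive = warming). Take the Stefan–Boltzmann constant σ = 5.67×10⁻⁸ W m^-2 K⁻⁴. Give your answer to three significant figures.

By the inverse-square law, S = 1361/8.43² = 19.15 W m^-2.
Only a fraction (1−α) is absorbed and it's spread over 4πR², so ΔF = (1−α)ΔS/4 = 0.05760 W m^-2.

0.0576 W m^-2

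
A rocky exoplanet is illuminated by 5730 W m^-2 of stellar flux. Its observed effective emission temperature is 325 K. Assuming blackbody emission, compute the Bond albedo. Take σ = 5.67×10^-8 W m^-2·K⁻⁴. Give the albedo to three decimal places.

0.558

Rearranging the radiative balance, α = 1 − 4σT⁴/S.
4σT⁴ = 4·5.67×10⁻⁸·(325)⁴ = 2530 W m^-2.
Hence α = 1 − 2530/5730 = 0.5584.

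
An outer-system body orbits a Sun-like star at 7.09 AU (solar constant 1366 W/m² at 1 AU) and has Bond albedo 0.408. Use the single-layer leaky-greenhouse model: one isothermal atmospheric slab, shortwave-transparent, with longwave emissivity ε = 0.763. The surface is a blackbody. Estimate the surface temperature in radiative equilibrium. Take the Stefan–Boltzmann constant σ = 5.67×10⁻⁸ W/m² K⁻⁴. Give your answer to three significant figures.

Flux at the orbit: S = 1366/(7.09)² = 27.17 W/m².
Effective emission temperature (TOA balance): σT_e⁴ = S(1−α)/4 = 4.022 W/m² → T_e = 91.77 K.
Surface balance with a leaky layer gives σT_s⁴ = σT_e⁴·2/(2−ε), so T_s = T_e·[2/(2−0.763)]^(1/4) = 103.5 K.

103 K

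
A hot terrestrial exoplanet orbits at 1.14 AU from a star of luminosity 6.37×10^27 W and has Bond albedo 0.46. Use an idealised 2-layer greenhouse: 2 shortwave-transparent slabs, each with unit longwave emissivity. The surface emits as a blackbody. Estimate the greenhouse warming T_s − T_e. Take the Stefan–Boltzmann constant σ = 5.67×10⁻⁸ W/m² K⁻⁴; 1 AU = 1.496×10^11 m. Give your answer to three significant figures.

143 K

d = 1.14 × 1.496×10^11 m = 1.705×10^11 m.
Spreading L over a sphere of radius d: S = 6.37×10^27/(4π·1.71×10^11²) = 17430 W/m².
The effective emission temperature is T_e = [S(1−α)/(4σ)]^¼ = 451.3 K.
Surface: T_s = (3)^¼·T_e = 594.0 K.
So the greenhouse effect raises the surface by 594.0 − 451.3 = 142.7 K.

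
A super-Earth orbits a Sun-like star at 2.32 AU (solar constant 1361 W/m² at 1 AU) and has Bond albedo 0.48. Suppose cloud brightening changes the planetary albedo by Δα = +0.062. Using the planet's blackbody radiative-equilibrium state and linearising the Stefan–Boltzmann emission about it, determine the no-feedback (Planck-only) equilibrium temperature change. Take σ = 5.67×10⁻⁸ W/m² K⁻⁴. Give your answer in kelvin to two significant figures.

Flux at the orbit: S = 1361/(2.32)² = 252.9 W/m².
Reference equilibrium: T_e = [S(1−α)/(4σ)]^(1/4) = 155.2 K.
TOA radiative forcing: ΔF = −S·Δα/4 = −252.9·(+0.062)/4 = -3.919 W/m².
Planck response: λ_P = 4σT_e³ = 4·5.67×10⁻⁸·(155.2)³ = 0.8474 W/m²/K.
So ΔT₀ = -3.919/0.8474 = -4.63 K.

-4.6 K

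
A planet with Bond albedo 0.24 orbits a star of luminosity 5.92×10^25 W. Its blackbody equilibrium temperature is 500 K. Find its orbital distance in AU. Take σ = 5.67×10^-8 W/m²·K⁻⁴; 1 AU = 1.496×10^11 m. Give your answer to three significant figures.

0.106 AU

Energy balance gives S = 4σT⁴/(1−α) = 18650 W/m².
S = L/(4πd²) → d = √(L/4πS) = √(5.92×10^25/(4π·18650)) = 1.589×10^10 m = 0.1062 AU.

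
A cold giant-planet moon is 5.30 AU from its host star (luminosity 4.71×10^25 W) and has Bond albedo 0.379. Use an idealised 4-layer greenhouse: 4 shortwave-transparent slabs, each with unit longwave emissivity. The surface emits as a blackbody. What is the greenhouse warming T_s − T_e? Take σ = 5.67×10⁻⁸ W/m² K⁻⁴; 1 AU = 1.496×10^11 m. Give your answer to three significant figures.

31.5 K

Orbital distance: d = 5.30 AU = 7.929×10^11 m.
Flux at the orbit: S = L/(4πd²) = 4.71×10^25/(4π·(7.93×10^11)²) = 5.962 W/m².
OLR = S(1−α)/4 = 0.9256 W/m²; the top layer radiates at T_e = 63.56 K.
T_s = (N+1)^(1/4)·T_e = 95.05 K.
Warming: T_s − T_e = 31.49 K.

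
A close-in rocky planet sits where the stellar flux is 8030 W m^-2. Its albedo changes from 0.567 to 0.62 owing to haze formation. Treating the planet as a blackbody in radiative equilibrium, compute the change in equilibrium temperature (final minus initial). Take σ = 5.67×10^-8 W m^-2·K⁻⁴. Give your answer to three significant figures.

-11.3 K

Before: T₁ = [8030·0.433/(4σ)]^(1/4) = 351.9 K.
With α = 0.62, T₂ = 340.6 K.
ΔT = T₂ − T₁ = -11.30 K.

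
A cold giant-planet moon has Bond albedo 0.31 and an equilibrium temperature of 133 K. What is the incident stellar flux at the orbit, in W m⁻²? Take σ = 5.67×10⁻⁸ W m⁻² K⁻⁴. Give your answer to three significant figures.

103 W m⁻²

Invert the energy balance for S: S = 4σT⁴/(1−α).
The emitted flux is σT⁴ = 17.74 W m⁻².
So S = 4×17.74/(1−0.31) = 102.8 W m⁻².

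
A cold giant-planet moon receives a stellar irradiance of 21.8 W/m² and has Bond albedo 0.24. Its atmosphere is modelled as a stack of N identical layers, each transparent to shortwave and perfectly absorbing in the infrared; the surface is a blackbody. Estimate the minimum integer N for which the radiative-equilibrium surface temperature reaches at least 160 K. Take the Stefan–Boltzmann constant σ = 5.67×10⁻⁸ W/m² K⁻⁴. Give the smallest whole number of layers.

8

Top-of-atmosphere balance: σT_e⁴ = S(1−α)/4 = 4.142 W/m² → T_e = 92.45 K.
T_s = (N+1)^(1/4)·T_e ≥ 160 K requires N+1 ≥ (T_s/T_e)⁴ = (160/92.45)⁴ = 8.971.
The minimum whole number is N = 8.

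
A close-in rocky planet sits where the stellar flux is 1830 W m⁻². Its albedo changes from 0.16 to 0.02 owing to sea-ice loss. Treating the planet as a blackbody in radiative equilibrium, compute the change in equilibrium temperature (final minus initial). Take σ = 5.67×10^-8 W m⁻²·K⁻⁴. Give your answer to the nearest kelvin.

Initial: T₁ = [S(1−0.16)/(4σ)]^(1/4) = 286.9 K.
With α = 0.02, T₂ = 298.2 K.
ΔT = T₂ − T₁ = 11.27 K.

11 kelvin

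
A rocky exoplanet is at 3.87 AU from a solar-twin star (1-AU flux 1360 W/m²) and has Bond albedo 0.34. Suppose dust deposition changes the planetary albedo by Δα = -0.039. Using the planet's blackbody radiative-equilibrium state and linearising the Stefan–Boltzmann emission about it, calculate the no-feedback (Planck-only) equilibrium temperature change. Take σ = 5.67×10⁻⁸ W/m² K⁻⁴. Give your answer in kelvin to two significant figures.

Flux at the orbit: S = 1360/(3.87)² = 90.81 W/m².
Reference equilibrium: T_e = [S(1−α)/(4σ)]^(1/4) = 127.5 K.
TOA radiative forcing: ΔF = −S·Δα/4 = −90.81·(-0.039)/4 = 0.8854 W/m².
Linearising σT⁴ gives d(σT⁴)/dT = 4σT_e³ = 0.4701 W/m² per K.
Hence the no-feedback warming is ΔF/(4σT_e³) = 1.88 K.

1.9 kelvin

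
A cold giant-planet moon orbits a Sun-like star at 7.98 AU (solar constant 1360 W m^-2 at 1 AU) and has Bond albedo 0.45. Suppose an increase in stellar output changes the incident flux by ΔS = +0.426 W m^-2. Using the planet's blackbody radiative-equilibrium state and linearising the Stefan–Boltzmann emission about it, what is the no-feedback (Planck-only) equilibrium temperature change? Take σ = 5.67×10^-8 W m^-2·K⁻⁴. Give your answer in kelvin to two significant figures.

Irradiance scales as 1/d², so S = 1360 W m^-2 × (1/7.98)² = 21.36 W m^-2.
The baseline emission temperature is T_e = 84.83 K.
Only a fraction (1−α) is absorbed and it's spread over 4πR², so ΔF = (1−α)ΔS/4 = 0.05858 W m^-2.
Planck response: λ_P = 4σT_e³ = 4·5.67×10⁻⁸·(84.83)³ = 0.1385 W m^-2/K.
ΔT₀ = ΔF/λ_P = 0.05858/0.1385 = 0.423 K.

0.42 K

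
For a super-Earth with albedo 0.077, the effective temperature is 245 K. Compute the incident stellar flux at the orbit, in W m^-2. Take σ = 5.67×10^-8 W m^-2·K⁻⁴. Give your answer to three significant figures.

From S(1−α)/4 = σT⁴: S = 4σT⁴/(1−α).
The emitted flux is σT⁴ = 204.3 W m^-2.
So S = 4×204.3/(1−0.077) = 885.3 W m^-2.

885 W m^-2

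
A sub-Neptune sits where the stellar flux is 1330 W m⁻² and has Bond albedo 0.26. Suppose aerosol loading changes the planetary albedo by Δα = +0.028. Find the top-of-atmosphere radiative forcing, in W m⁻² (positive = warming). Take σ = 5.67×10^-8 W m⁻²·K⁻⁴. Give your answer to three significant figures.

TOA radiative forcing: ΔF = −S·Δα/4 = −1330·(+0.028)/4 = -9.310 W m⁻².

-9.31 W m⁻²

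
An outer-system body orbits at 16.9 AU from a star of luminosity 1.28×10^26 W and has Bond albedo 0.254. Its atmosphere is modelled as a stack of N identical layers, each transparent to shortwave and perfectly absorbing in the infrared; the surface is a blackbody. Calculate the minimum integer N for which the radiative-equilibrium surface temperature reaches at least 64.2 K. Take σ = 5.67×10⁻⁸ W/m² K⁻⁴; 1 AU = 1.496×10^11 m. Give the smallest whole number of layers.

3

Orbital distance: d = 16.9 AU = 2.528×10^12 m.
Spreading L over a sphere of radius d: S = 1.28×10^26/(4π·2.53×10^12²) = 1.594 W/m².
OLR = S(1−α)/4 = 0.2972 W/m²; the top layer radiates at T_e = 47.85 K.
Need (N+1)T_e⁴ ≥ T_s⁴, i.e. N+1 ≥ (64.2/47.85)⁴ = 3.241.
Rounding up, N = 3.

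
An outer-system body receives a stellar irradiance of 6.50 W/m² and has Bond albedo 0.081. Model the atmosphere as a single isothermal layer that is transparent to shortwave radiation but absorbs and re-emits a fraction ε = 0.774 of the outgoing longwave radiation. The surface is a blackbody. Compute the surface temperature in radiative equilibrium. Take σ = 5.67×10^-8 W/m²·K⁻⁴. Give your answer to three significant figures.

81.0 kelvin

At the top of the atmosphere, σT_e⁴ = S(1−α)/4 = 1.493 W/m², giving T_e = 71.64 K.
Surface balance with a leaky layer gives σT_s⁴ = σT_e⁴·2/(2−ε), so T_s = T_e·[2/(2−0.774)]^(1/4) = 80.96 K.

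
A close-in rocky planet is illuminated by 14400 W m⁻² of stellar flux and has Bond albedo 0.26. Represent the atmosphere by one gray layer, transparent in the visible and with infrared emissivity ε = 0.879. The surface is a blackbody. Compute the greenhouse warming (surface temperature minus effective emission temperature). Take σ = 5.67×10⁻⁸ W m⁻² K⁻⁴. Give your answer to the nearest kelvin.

73 kelvin

Effective emission temperature (TOA balance): σT_e⁴ = S(1−α)/4 = 2664 W m⁻² → T_e = 465.6 K.
The surface balance (absorbed SW + ε·downward IR = σT_s⁴) with T_a⁴ = T_s⁴/2 reduces to T_s = T_e·[2/(2−ε)]^¼ = 538.1 K.
The atmosphere warms the surface by 72.50 K.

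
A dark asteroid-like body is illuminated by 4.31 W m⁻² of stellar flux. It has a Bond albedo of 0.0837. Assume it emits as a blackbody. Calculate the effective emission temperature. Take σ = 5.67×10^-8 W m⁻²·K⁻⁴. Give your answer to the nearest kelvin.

Averaging over the sphere, the absorbed flux is S(1−α)/4 = 0.9873 W m⁻².
Balancing against σT⁴: T = (0.9873/5.67×10⁻⁸)^(1/4) = 64.60 K.

65 kelvin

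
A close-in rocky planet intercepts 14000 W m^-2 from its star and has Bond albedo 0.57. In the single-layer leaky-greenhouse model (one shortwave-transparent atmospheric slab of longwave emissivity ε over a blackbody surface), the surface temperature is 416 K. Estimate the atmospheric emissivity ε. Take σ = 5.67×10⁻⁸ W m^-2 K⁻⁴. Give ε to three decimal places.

0.227

Effective temperature: T_e = [S(1−α)/(4σ)]^(1/4) = 403.6 K.
Since (2−ε)/2 = (T_e/T_s)⁴ = 0.8863, ε = 0.2274.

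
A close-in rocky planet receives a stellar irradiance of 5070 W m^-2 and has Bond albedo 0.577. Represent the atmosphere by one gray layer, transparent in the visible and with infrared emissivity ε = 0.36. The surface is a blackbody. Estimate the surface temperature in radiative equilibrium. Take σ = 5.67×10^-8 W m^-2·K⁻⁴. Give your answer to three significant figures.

The planet radiates to space at T_e = [S(1−α)/(4σ)]^(1/4) = 311.8 K.
The surface balance (absorbed SW + ε·downward IR = σT_s⁴) with T_a⁴ = T_s⁴/2 reduces to T_s = T_e·[2/(2−ε)]^¼ = 327.7 K.

328 K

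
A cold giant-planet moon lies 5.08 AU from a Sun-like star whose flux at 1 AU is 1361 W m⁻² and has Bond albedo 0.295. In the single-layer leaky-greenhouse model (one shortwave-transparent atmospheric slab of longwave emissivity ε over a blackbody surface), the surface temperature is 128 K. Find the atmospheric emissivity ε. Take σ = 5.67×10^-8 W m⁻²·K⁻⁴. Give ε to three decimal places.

0.779

Irradiance scales as 1/d², so S = 1361 W m⁻² × (1/5.08)² = 52.74 W m⁻².
Effective temperature: T_e = [S(1−α)/(4σ)]^(1/4) = 113.2 K.
Inverting T_s⁴ = 2T_e⁴/(2−ε): (T_e/T_s)⁴ = 0.6107, so ε = 2(1 − 0.6107) = 0.7786.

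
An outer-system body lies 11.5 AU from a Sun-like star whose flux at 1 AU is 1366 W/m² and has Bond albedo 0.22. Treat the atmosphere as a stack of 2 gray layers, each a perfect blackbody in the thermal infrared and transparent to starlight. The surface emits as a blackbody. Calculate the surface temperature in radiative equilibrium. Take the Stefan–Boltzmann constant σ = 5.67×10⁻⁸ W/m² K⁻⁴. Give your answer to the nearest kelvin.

102 K

Flux at the orbit: S = 1366/(11.5)² = 10.33 W/m².
Top-of-atmosphere balance: σT_e⁴ = S(1−α)/4 = 2.014 W/m² → T_e = 77.20 K.
With N = 2 opaque layers, T_s = (N+1)^(1/4)·T_e = 3^(1/4)·77.20 = 101.6 K.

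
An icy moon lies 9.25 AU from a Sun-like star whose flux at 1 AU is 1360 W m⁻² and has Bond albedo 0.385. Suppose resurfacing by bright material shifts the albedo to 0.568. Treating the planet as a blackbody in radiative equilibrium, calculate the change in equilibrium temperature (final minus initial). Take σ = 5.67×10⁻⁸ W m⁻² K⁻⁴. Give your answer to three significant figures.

-6.85 K

By the inverse-square law, S = 1360/9.25² = 15.89 W m⁻².
Before: T₁ = [15.89·0.615/(4σ)]^(1/4) = 81.03 K.
After:  T₂ = [15.89·0.432/(4σ)]^(1/4) = 74.18 K.
ΔT = T₂ − T₁ = -6.848 K.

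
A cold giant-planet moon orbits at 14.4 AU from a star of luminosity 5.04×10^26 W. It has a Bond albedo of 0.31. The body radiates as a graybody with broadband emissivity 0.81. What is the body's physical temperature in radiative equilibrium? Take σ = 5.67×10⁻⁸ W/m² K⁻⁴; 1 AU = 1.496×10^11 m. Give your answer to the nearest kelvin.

d = 14.4 × 1.496×10^11 m = 2.154×10^12 m.
Flux at the orbit: S = L/(4πd²) = 5.04×10^26/(4π·(2.15×10^12)²) = 8.642 W/m².
Averaging over the sphere, the absorbed flux is S(1−α)/4 = 1.491 W/m².
Radiative balance εσT⁴ = 1.491 gives T = [1.491/(0.81·σ)]^(1/4) = 75.48 K.

75 kelvin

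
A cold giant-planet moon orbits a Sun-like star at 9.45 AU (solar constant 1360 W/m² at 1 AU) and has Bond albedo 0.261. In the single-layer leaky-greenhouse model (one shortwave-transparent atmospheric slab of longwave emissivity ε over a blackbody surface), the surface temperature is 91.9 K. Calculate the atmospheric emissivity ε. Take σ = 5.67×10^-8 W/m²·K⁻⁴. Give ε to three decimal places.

0.609

By the inverse-square law, S = 1360/9.45² = 15.23 W/m².
First, T_e = [15.23·(1−0.261)/(4σ)]^(1/4) = 83.93 K.
T_s⁴ = T_e⁴·2/(2−ε) → ε = 2 − 2(T_e/T_s)⁴ = 2 − 2·(83.93/91.9)⁴ = 0.6086.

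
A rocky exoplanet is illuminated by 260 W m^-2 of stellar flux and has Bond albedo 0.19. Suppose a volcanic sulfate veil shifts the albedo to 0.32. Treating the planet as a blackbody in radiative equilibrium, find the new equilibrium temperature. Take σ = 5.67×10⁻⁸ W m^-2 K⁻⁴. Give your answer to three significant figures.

New equilibrium: T₂ = [(1−0.32)·260.0/(4σ)]^(1/4) = 167.1 K.

167 K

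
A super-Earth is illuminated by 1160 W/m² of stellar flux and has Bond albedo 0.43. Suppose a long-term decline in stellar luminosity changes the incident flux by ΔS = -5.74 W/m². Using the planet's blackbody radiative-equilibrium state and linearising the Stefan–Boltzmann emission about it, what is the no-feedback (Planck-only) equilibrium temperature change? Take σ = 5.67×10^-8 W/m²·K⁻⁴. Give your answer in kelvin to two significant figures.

Reference equilibrium: T_e = [S(1−α)/(4σ)]^(1/4) = 232.4 K.
TOA radiative forcing: ΔF = (1−α)ΔS/4 = 0.57·(-5.74)/4 = -0.8180 W/m².
The Planck feedback parameter is 4σT_e³ = 2.846 W/m²/K.
ΔT₀ = ΔF/λ_P = -0.8180/2.846 = -0.287 K.

-0.29 K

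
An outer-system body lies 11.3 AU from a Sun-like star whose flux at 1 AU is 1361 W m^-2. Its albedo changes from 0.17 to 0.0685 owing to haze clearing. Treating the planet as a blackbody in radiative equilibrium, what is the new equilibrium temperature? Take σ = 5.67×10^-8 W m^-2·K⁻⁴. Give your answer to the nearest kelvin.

81 kelvin

Flux at the orbit: S = 1361/(11.3)² = 10.66 W m^-2.
New equilibrium: T₂ = [(1−0.0685)·10.66/(4σ)]^(1/4) = 81.34 K.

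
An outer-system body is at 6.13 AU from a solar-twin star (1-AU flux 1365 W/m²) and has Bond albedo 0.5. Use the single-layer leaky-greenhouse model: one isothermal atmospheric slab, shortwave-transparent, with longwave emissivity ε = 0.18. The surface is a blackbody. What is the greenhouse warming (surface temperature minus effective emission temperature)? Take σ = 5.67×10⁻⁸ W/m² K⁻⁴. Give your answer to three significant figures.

2.26 K

By the inverse-square law, S = 1365/6.13² = 36.33 W/m².
Effective emission temperature (TOA balance): σT_e⁴ = S(1−α)/4 = 4.541 W/m² → T_e = 94.60 K.
Surface balance with a leaky layer gives σT_s⁴ = σT_e⁴·2/(2−ε), so T_s = T_e·[2/(2−0.18)]^(1/4) = 96.86 K.
T_s − T_e = 96.86 − 94.60 = 2.257 K.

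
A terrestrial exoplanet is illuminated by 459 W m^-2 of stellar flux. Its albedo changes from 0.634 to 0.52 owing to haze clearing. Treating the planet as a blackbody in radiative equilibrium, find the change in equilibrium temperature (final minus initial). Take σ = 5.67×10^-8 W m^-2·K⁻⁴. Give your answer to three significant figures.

11.6 K

Initial: T₁ = [S(1−0.634)/(4σ)]^(1/4) = 165.0 K.
With α = 0.52, T₂ = 176.5 K.
ΔT = T₂ − T₁ = 11.57 K.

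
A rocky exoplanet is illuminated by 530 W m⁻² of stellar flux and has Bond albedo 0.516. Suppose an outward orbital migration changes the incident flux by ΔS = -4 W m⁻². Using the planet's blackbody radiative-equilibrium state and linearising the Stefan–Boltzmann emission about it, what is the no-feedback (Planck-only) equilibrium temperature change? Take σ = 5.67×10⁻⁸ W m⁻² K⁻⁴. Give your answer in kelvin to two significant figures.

-0.35 kelvin

Reference equilibrium: T_e = [S(1−α)/(4σ)]^(1/4) = 183.4 K.
Only a fraction (1−α) is absorbed and it's spread over 4πR², so ΔF = (1−α)ΔS/4 = -0.4840 W m⁻².
The Planck feedback parameter is 4σT_e³ = 1.399 W m⁻²/K.
ΔT₀ = ΔF/λ_P = -0.4840/1.399 = -0.346 K.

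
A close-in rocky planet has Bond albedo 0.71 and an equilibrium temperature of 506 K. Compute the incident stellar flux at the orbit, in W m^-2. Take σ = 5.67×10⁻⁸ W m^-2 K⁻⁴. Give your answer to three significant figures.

51300 W m^-2

Invert the energy balance for S: S = 4σT⁴/(1−α).
The emitted flux is σT⁴ = 3717 W m^-2.
So S = 4×3717/(1−0.71) = 51270 W m^-2.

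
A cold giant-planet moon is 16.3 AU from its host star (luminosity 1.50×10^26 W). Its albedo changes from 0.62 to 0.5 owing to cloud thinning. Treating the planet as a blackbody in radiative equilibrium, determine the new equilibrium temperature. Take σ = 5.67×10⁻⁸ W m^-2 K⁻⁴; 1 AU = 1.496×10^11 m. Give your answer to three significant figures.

Orbital distance: d = 16.3 AU = 2.438×10^12 m.
S = L/(4πd²) = 2.007 W m^-2.
New equilibrium: T₂ = [(1−0.5)·2.007/(4σ)]^(1/4) = 45.87 K.

45.9 K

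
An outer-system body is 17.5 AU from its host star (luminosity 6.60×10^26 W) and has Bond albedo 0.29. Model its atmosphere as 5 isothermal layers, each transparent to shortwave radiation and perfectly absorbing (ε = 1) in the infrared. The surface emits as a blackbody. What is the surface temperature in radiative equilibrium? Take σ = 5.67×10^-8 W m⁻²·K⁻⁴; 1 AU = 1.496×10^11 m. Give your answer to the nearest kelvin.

110 K

Orbital distance: d = 17.5 AU = 2.618×10^12 m.
Spreading L over a sphere of radius d: S = 6.60×10^26/(4π·2.62×10^12²) = 7.663 W m⁻².
OLR = S(1−α)/4 = 1.360 W m⁻²; the top layer radiates at T_e = 69.98 K.
Layer-by-layer balance gives σT_s⁴ = (N+1)σT_e⁴, so T_s = 6^¼·69.98 = 109.5 K.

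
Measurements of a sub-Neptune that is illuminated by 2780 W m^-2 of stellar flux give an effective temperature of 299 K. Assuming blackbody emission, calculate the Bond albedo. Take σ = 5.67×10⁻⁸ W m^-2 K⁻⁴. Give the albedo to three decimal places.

0.348

Rearranging the radiative balance, α = 1 − 4σT⁴/S.
σT⁴ = 453.2 W m^-2, so 4σT⁴ = 1813 W m^-2.
Hence α = 1 − 1813/2780 = 0.3479.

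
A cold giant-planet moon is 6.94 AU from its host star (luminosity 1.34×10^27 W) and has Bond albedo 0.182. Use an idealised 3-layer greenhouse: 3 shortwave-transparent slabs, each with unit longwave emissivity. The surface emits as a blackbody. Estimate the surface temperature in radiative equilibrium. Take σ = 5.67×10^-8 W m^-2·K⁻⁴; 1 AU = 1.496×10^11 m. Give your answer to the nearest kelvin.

Orbital distance: d = 6.94 AU = 1.038×10^12 m.
Flux at the orbit: S = L/(4πd²) = 1.34×10^27/(4π·(1.04×10^12)²) = 98.93 W m^-2.
The effective emission temperature is T_e = [S(1−α)/(4σ)]^¼ = 137.4 K.
For an N-layer opaque stack, T_s⁴ = (N+1)T_e⁴, hence T_s = (4)^(1/4)×137.4 K = 194.4 K.

194 K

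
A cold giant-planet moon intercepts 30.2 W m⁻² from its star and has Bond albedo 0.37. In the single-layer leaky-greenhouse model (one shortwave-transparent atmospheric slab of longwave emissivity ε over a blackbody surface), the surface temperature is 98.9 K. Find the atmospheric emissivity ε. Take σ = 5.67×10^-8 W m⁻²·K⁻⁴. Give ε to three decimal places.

0.246

TOA balance gives T_e = 95.70 K.
Inverting T_s⁴ = 2T_e⁴/(2−ε): (T_e/T_s)⁴ = 0.8768, so ε = 2(1 − 0.8768) = 0.2463.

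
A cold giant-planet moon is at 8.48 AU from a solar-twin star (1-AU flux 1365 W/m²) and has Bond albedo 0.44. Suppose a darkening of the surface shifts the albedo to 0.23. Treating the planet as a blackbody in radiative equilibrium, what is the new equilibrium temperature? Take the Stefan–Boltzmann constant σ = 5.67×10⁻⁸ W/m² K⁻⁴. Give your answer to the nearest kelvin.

90 K

Flux at the orbit: S = 1365/(8.48)² = 18.98 W/m².
With the new albedo, S(1−α₂)/4 = 3.654 W/m², so T₂ = 89.60 K.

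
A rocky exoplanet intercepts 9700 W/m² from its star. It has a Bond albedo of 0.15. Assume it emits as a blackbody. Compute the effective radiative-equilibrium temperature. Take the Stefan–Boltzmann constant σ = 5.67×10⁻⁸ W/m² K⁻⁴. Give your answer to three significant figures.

Averaging over the sphere, the absorbed flux is S(1−α)/4 = 2061 W/m².
Set σT⁴ = 2061 → T = (2061/σ)^(1/4) = 436.7 K.

437 kelvin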